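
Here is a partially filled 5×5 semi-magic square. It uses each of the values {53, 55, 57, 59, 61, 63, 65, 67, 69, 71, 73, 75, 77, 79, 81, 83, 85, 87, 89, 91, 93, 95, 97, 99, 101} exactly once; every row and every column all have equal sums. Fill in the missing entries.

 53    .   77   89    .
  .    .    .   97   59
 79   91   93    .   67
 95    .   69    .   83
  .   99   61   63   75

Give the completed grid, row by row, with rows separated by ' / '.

53 65 77 89 101 / 71 73 85 97 59 / 79 91 93 55 67 / 95 57 69 81 83 / 87 99 61 63 75

The 25 entries sum to 1925, so each line sums to 1925/5 = 385.
Row 3 must total 385; the given cells sum to 330, so (3,4) = 55.
Row 5 must total 385; the given cells sum to 298, so (5,1) = 87.
Column 1 must total 385; the given cells sum to 314, so (2,1) = 71.
From column 3, 385 − (77 + 93 + 69 + 61) gives (2,3) = 85.
Column 4: 89 + 97 + 55 + 63 + ? = 385, so (4,4) = 81.
Column 5 needs 385; the known cells sum to 284, so (1,5) = 101.
The remaining cell in row 1 is (1,2) = 385 − 320 = 65.
Row 2 must total 385; the given cells sum to 312, so (2,2) = 73.
Using row 4: 95 + 69 + 81 + 83 + ? → (4,2) = 385 − 328 = 57.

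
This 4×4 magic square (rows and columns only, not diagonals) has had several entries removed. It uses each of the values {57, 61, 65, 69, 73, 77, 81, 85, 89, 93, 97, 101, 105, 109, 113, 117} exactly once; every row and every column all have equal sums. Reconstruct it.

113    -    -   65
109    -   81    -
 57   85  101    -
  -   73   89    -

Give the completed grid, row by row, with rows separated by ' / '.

The 16 entries sum to 1392, so each line sums to 1392/4 = 348.
Using row 3: 57 + 85 + 101 + ? → (3,4) = 348 − 243 = 105.
The remaining cell in column 1 is (4,1) = 348 − 279 = 69.
The remaining cell in column 3 is (1,3) = 348 − 271 = 77.
Row 1: 113 + 77 + 65 + ? = 348, so (1,2) = 93.
Row 4 needs 348; the known cells sum to 231, so (4,4) = 117.
Column 2 needs 348; the known cells sum to 251, so (2,2) = 97.
Column 4: 65 + 105 + 117 + ? = 348, so (2,4) = 61.

113 93 77 65 / 109 97 81 61 / 57 85 101 105 / 69 73 89 117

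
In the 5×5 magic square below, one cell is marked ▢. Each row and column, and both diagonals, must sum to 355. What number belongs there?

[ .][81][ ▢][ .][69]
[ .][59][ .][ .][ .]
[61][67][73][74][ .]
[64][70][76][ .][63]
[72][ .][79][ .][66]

Using row 3: 61 + 67 + 73 + 74 + ? → (3,5) = 355 − 275 = 80.
Row 4 must total 355; the given cells sum to 273, so (4,4) = 82.
Column 2: 81 + 59 + 67 + 70 + ? = 355, so (5,2) = 78.
Using column 5: 69 + 80 + 63 + 66 + ? → (2,5) = 355 − 278 = 77.
Using main diagonal: 59 + 73 + 82 + 66 + ? → (1,1) = 355 − 280 = 75.
The remaining cell in anti-diagonal is (2,4) = 355 − 284 = 71.
Row 5 must total 355; the given cells sum to 295, so (5,4) = 60.
Column 1 must total 355; the given cells sum to 272, so (2,1) = 83.
Using column 4: 71 + 74 + 82 + 60 + ? → (1,4) = 355 − 287 = 68.
Row 1 must total 355; the given cells sum to 293, so (1,3) = 62.

62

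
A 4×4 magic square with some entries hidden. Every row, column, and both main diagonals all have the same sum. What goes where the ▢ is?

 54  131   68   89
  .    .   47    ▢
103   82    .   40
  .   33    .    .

Row 1 is complete and sums to 342; that is the magic constant.
From row 3, 342 − (103 + 82 + 40) gives (3,3) = 117.
Using column 2: 131 + 82 + 33 + ? → (2,2) = 342 − 246 = 96.
Column 3 must total 342; the given cells sum to 232, so (4,3) = 110.
Main diagonal: 54 + 96 + 117 + ? = 342, so (4,4) = 75.
From anti-diagonal, 342 − (89 + 47 + 82) gives (4,1) = 124.
The remaining cell in column 1 is (2,1) = 342 − 281 = 61.
Column 4 must total 342; the given cells sum to 204, so (2,4) = 138.

138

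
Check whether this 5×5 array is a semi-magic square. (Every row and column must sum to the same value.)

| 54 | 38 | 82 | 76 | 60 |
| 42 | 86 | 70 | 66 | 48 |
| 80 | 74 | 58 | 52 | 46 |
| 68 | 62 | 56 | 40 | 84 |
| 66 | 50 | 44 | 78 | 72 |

Row 1: 54 + 38 + 82 + 76 + 60 = 310.
Row 2: 42 + 86 + 70 + 66 + 48 = 312.
Row 3: 80 + 74 + 58 + 52 + 46 = 310.
Row 4: 68 + 62 + 56 + 40 + 84 = 310.
Row 5: 66 + 50 + 44 + 78 + 72 = 310.
Column 1: 54 + 42 + 80 + 68 + 66 = 310.
Column 2: 38 + 86 + 74 + 62 + 50 = 310.
Column 3: 82 + 70 + 58 + 56 + 44 = 310.
Column 4: 76 + 66 + 52 + 40 + 78 = 312.
Column 5: 60 + 48 + 46 + 84 + 72 = 310.

No — row 2 sums to 312 but column 3 sums to 310.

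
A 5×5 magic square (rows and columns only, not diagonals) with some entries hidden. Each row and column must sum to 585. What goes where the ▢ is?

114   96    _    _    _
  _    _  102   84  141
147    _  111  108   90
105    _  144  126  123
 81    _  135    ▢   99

The remaining cell in row 3 is (3,2) = 585 − 456 = 129.
Using row 4: 105 + 144 + 126 + 123 + ? → (4,2) = 585 − 498 = 87.
From column 1, 585 − (114 + 147 + 105 + 81) gives (2,1) = 138.
Using column 3: 102 + 111 + 144 + 135 + ? → (1,3) = 585 − 492 = 93.
Column 5 needs 585; the known cells sum to 453, so (1,5) = 132.
From row 1, 585 − (114 + 96 + 93 + 132) gives (1,4) = 150.
Using row 2: 138 + 102 + 84 + 141 + ? → (2,2) = 585 − 465 = 120.
Column 2 needs 585; the known cells sum to 432, so (5,2) = 153.
Using column 4: 150 + 84 + 108 + 126 + ? → (5,4) = 585 − 468 = 117.

117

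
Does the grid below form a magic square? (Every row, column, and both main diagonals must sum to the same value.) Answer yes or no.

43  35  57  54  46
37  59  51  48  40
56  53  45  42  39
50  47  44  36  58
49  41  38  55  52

Row 1: 43 + 35 + 57 + 54 + 46 = 235.
Row 2: 37 + 59 + 51 + 48 + 40 = 235.
Row 3: 56 + 53 + 45 + 42 + 39 = 235.
Row 4: 50 + 47 + 44 + 36 + 58 = 235.
Row 5: 49 + 41 + 38 + 55 + 52 = 235.
Column 1: 43 + 37 + 56 + 50 + 49 = 235.
Column 2: 35 + 59 + 53 + 47 + 41 = 235.
Column 3: 57 + 51 + 45 + 44 + 38 = 235.
Column 4: 54 + 48 + 42 + 36 + 55 = 235.
Column 5: 46 + 40 + 39 + 58 + 52 = 235.
Main diagonal: 43 + 59 + 45 + 36 + 52 = 235.
Anti-diagonal: 46 + 48 + 45 + 47 + 49 = 235.
All lines sum to 235.

Yes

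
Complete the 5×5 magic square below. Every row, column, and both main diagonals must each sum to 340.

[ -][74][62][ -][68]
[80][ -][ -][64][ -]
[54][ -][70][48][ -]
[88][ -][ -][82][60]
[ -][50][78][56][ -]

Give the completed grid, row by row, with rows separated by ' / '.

46 74 62 90 68 / 80 58 86 64 52 / 54 92 70 48 76 / 88 66 44 82 60 / 72 50 78 56 84

Column 4: 64 + 48 + 82 + 56 + ? = 340, so (1,4) = 90.
Row 1 needs 340; the known cells sum to 294, so (1,1) = 46.
The remaining cell in column 1 is (5,1) = 340 − 268 = 72.
Anti-diagonal needs 340; the known cells sum to 274, so (4,2) = 66.
Row 4 must total 340; the given cells sum to 296, so (4,3) = 44.
Using row 5: 72 + 50 + 78 + 56 + ? → (5,5) = 340 − 256 = 84.
Column 3: 62 + 70 + 44 + 78 + ? = 340, so (2,3) = 86.
Main diagonal needs 340; the known cells sum to 282, so (2,2) = 58.
Row 2 must total 340; the given cells sum to 288, so (2,5) = 52.
From column 2, 340 − (74 + 58 + 66 + 50) gives (3,2) = 92.
Using column 5: 68 + 52 + 60 + 84 + ? → (3,5) = 340 − 264 = 76.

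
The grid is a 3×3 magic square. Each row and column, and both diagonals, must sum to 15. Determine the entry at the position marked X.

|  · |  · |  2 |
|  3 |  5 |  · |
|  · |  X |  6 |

1

Row 2 needs 15; the known cells sum to 8, so (2,3) = 7.
Main diagonal: 5 + 6 + ? = 15, so (1,1) = 4.
From anti-diagonal, 15 − (2 + 5) gives (3,1) = 8.
The remaining cell in row 1 is (1,2) = 15 − 6 = 9.
Row 3 needs 15; the known cells sum to 14, so (3,2) = 1.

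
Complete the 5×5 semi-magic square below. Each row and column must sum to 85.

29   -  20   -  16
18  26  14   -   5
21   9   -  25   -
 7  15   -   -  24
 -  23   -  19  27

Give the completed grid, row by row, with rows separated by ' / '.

Using row 2: 18 + 26 + 14 + 5 + ? → (2,4) = 85 − 63 = 22.
The remaining cell in column 1 is (5,1) = 85 − 75 = 10.
Column 2 must total 85; the given cells sum to 73, so (1,2) = 12.
From column 5, 85 − (16 + 5 + 24 + 27) gives (3,5) = 13.
Row 1 needs 85; the known cells sum to 77, so (1,4) = 8.
From row 3, 85 − (21 + 9 + 25 + 13) gives (3,3) = 17.
Row 5: 10 + 23 + 19 + 27 + ? = 85, so (5,3) = 6.
Column 3: 20 + 14 + 17 + 6 + ? = 85, so (4,3) = 28.
Column 4: 8 + 22 + 25 + 19 + ? = 85, so (4,4) = 11.

29 12 20 8 16 / 18 26 14 22 5 / 21 9 17 25 13 / 7 15 28 11 24 / 10 23 6 19 27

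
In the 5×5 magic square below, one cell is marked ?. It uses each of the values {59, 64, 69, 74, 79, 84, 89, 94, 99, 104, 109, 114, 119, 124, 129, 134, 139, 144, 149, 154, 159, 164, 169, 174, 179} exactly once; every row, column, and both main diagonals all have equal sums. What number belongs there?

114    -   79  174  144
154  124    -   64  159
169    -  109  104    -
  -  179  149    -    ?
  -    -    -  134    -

89

The 25 entries sum to 2975, so each line sums to 2975/5 = 595.
Row 1: 114 + 79 + 174 + 144 + ? = 595, so (1,2) = 84.
Using row 2: 154 + 124 + 64 + 159 + ? → (2,3) = 595 − 501 = 94.
The remaining cell in column 3 is (5,3) = 595 − 431 = 164.
From column 4, 595 − (174 + 64 + 104 + 134) gives (4,4) = 119.
Main diagonal must total 595; the given cells sum to 466, so (5,5) = 129.
Anti-diagonal: 144 + 64 + 109 + 179 + ? = 595, so (5,1) = 99.
Using row 5: 99 + 164 + 134 + 129 + ? → (5,2) = 595 − 526 = 69.
The remaining cell in column 1 is (4,1) = 595 − 536 = 59.
From column 2, 595 − (84 + 124 + 179 + 69) gives (3,2) = 139.
Using row 3: 169 + 139 + 109 + 104 + ? → (3,5) = 595 − 521 = 74.
The remaining cell in row 4 is (4,5) = 595 − 506 = 89.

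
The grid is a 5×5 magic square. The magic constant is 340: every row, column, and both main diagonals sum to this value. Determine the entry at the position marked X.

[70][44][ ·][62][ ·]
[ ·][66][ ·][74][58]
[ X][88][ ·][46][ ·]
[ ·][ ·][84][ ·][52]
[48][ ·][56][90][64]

Row 5: 48 + 56 + 90 + 64 + ? = 340, so (5,2) = 82.
From column 2, 340 − (44 + 66 + 88 + 82) gives (4,2) = 60.
Column 4 needs 340; the known cells sum to 272, so (4,4) = 68.
Using main diagonal: 70 + 66 + 68 + 64 + ? → (3,3) = 340 − 268 = 72.
Using anti-diagonal: 74 + 72 + 60 + 48 + ? → (1,5) = 340 − 254 = 86.
From row 1, 340 − (70 + 44 + 62 + 86) gives (1,3) = 78.
Row 4 must total 340; the given cells sum to 264, so (4,1) = 76.
Column 3 needs 340; the known cells sum to 290, so (2,3) = 50.
The remaining cell in column 5 is (3,5) = 340 − 260 = 80.
From row 2, 340 − (66 + 50 + 74 + 58) gives (2,1) = 92.
Row 3: 88 + 72 + 46 + 80 + ? = 340, so (3,1) = 54.

54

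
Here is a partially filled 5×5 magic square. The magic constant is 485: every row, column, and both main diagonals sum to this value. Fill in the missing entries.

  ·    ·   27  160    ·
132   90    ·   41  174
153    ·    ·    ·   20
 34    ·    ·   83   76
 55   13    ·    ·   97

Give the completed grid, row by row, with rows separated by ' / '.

Using row 2: 132 + 90 + 41 + 174 + ? → (2,3) = 485 − 437 = 48.
Column 1: 132 + 153 + 34 + 55 + ? = 485, so (1,1) = 111.
The remaining cell in column 5 is (1,5) = 485 − 367 = 118.
Main diagonal: 111 + 90 + 83 + 97 + ? = 485, so (3,3) = 104.
Using anti-diagonal: 118 + 41 + 104 + 55 + ? → (4,2) = 485 − 318 = 167.
The remaining cell in row 1 is (1,2) = 485 − 416 = 69.
Row 4 needs 485; the known cells sum to 360, so (4,3) = 125.
The remaining cell in column 2 is (3,2) = 485 − 339 = 146.
From column 3, 485 − (27 + 48 + 104 + 125) gives (5,3) = 181.
Using row 3: 153 + 146 + 104 + 20 + ? → (3,4) = 485 − 423 = 62.
Row 5 must total 485; the given cells sum to 346, so (5,4) = 139.

111 69 27 160 118 / 132 90 48 41 174 / 153 146 104 62 20 / 34 167 125 83 76 / 55 13 181 139 97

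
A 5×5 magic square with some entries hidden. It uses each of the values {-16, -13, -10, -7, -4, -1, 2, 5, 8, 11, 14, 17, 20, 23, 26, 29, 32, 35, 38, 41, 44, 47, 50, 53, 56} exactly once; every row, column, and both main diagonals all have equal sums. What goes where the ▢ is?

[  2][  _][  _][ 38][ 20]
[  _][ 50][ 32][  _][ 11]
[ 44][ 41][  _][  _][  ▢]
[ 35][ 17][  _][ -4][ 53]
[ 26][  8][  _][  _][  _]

-13

The 25 entries sum to 500, so each line sums to 500/5 = 100.
From row 4, 100 − (35 + 17 + (-4) + 53) gives (4,3) = -1.
The remaining cell in column 1 is (2,1) = 100 − 107 = -7.
Using column 2: 50 + 41 + 17 + 8 + ? → (1,2) = 100 − 116 = -16.
Row 1 must total 100; the given cells sum to 44, so (1,3) = 56.
From row 2, 100 − (-7 + 50 + 32 + 11) gives (2,4) = 14.
From anti-diagonal, 100 − (20 + 14 + 17 + 26) gives (3,3) = 23.
Column 3 must total 100; the given cells sum to 110, so (5,3) = -10.
Main diagonal: 2 + 50 + 23 + (-4) + ? = 100, so (5,5) = 29.
Row 5 needs 100; the known cells sum to 53, so (5,4) = 47.
Column 4 needs 100; the known cells sum to 95, so (3,4) = 5.
The remaining cell in column 5 is (3,5) = 100 − 113 = -13.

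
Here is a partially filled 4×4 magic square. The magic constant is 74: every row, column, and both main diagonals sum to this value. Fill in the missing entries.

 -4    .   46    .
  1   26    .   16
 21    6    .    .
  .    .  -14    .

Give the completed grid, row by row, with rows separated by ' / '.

-4 51 46 -19 / 1 26 31 16 / 21 6 11 36 / 56 -9 -14 41

Using row 2: 1 + 26 + 16 + ? → (2,3) = 74 − 43 = 31.
From column 1, 74 − (-4 + 1 + 21) gives (4,1) = 56.
Column 3 must total 74; the given cells sum to 63, so (3,3) = 11.
Using main diagonal: -4 + 26 + 11 + ? → (4,4) = 74 − 33 = 41.
Using anti-diagonal: 31 + 6 + 56 + ? → (1,4) = 74 − 93 = -19.
Using row 1: -4 + 46 + (-19) + ? → (1,2) = 74 − 23 = 51.
Using row 3: 21 + 6 + 11 + ? → (3,4) = 74 − 38 = 36.
Using row 4: 56 + (-14) + 41 + ? → (4,2) = 74 − 83 = -9.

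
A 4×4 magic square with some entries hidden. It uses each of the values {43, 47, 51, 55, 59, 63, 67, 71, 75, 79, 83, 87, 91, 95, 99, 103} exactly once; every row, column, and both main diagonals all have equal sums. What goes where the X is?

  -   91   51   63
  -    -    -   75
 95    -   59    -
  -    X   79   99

71

The 16 entries sum to 1168, so each line sums to 1168/4 = 292.
Using row 1: 91 + 51 + 63 + ? → (1,1) = 292 − 205 = 87.
Using column 3: 51 + 59 + 79 + ? → (2,3) = 292 − 189 = 103.
Column 4: 63 + 75 + 99 + ? = 292, so (3,4) = 55.
The remaining cell in main diagonal is (2,2) = 292 − 245 = 47.
Row 2: 47 + 103 + 75 + ? = 292, so (2,1) = 67.
The remaining cell in row 3 is (3,2) = 292 − 209 = 83.
Column 1 must total 292; the given cells sum to 249, so (4,1) = 43.
Using column 2: 91 + 47 + 83 + ? → (4,2) = 292 − 221 = 71.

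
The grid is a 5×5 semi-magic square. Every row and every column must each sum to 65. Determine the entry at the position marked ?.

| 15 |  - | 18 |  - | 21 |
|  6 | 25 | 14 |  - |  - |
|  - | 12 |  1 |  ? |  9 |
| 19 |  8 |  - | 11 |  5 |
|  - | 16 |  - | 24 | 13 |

20

Row 4 must total 65; the given cells sum to 43, so (4,3) = 22.
Using column 2: 25 + 12 + 8 + 16 + ? → (1,2) = 65 − 61 = 4.
Using column 3: 18 + 14 + 1 + 22 + ? → (5,3) = 65 − 55 = 10.
Column 5: 21 + 9 + 5 + 13 + ? = 65, so (2,5) = 17.
Using row 1: 15 + 4 + 18 + 21 + ? → (1,4) = 65 − 58 = 7.
Row 2: 6 + 25 + 14 + 17 + ? = 65, so (2,4) = 3.
Using row 5: 16 + 10 + 24 + 13 + ? → (5,1) = 65 − 63 = 2.
From column 1, 65 − (15 + 6 + 19 + 2) gives (3,1) = 23.
Column 4 needs 65; the known cells sum to 45, so (3,4) = 20.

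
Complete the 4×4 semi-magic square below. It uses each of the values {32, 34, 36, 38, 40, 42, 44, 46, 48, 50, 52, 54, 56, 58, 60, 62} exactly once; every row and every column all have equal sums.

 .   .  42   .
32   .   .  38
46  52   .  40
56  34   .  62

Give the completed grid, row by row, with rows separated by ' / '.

The 16 entries sum to 752, so each line sums to 752/4 = 188.
Row 3 needs 188; the known cells sum to 138, so (3,3) = 50.
Row 4 must total 188; the given cells sum to 152, so (4,3) = 36.
Column 1 needs 188; the known cells sum to 134, so (1,1) = 54.
From column 3, 188 − (42 + 50 + 36) gives (2,3) = 60.
Column 4 needs 188; the known cells sum to 140, so (1,4) = 48.
Using row 1: 54 + 42 + 48 + ? → (1,2) = 188 − 144 = 44.
The remaining cell in row 2 is (2,2) = 188 − 130 = 58.

54 44 42 48 / 32 58 60 38 / 46 52 50 40 / 56 34 36 62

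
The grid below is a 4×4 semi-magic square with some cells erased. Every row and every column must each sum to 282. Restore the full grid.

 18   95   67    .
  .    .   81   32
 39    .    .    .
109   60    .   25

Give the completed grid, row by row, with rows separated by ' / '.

The remaining cell in row 1 is (1,4) = 282 − 180 = 102.
Row 4 must total 282; the given cells sum to 194, so (4,3) = 88.
Column 1: 18 + 39 + 109 + ? = 282, so (2,1) = 116.
Column 3 must total 282; the given cells sum to 236, so (3,3) = 46.
Column 4 must total 282; the given cells sum to 159, so (3,4) = 123.
From row 2, 282 − (116 + 81 + 32) gives (2,2) = 53.
The remaining cell in row 3 is (3,2) = 282 − 208 = 74.

18 95 67 102 / 116 53 81 32 / 39 74 46 123 / 109 60 88 25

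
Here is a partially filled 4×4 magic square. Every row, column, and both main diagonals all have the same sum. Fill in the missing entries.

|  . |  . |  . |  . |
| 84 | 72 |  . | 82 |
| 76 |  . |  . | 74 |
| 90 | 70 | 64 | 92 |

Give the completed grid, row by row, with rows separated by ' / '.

Row 4 is already complete: 90 + 70 + 64 + 92 = 316, so that is the magic constant.
The remaining cell in row 2 is (2,3) = 316 − 238 = 78.
The remaining cell in column 1 is (1,1) = 316 − 250 = 66.
Using column 4: 82 + 74 + 92 + ? → (1,4) = 316 − 248 = 68.
Using main diagonal: 66 + 72 + 92 + ? → (3,3) = 316 − 230 = 86.
From anti-diagonal, 316 − (68 + 78 + 90) gives (3,2) = 80.
Column 2: 72 + 80 + 70 + ? = 316, so (1,2) = 94.
The remaining cell in column 3 is (1,3) = 316 − 228 = 88.

66 94 88 68 / 84 72 78 82 / 76 80 86 74 / 90 70 64 92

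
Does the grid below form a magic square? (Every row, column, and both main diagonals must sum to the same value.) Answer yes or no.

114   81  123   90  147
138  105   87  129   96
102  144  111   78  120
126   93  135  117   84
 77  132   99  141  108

No — row 4 sums to 555 but row 5 sums to 557.

Row 1: 114 + 81 + 123 + 90 + 147 = 555.
Row 2: 138 + 105 + 87 + 129 + 96 = 555.
Row 3: 102 + 144 + 111 + 78 + 120 = 555.
Row 4: 126 + 93 + 135 + 117 + 84 = 555.
Row 5: 77 + 132 + 99 + 141 + 108 = 557.
Column 1: 114 + 138 + 102 + 126 + 77 = 557.
Column 2: 81 + 105 + 144 + 93 + 132 = 555.
Column 3: 123 + 87 + 111 + 135 + 99 = 555.
Column 4: 90 + 129 + 78 + 117 + 141 = 555.
Column 5: 147 + 96 + 120 + 84 + 108 = 555.
Main diagonal: 114 + 105 + 111 + 117 + 108 = 555.
Anti-diagonal: 147 + 129 + 111 + 93 + 77 = 557.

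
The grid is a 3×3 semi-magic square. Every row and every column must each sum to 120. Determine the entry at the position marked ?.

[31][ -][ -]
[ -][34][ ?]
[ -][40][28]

49

From row 3, 120 − (40 + 28) gives (3,1) = 52.
Column 1 needs 120; the known cells sum to 83, so (2,1) = 37.
The remaining cell in column 2 is (1,2) = 120 − 74 = 46.
Row 1 needs 120; the known cells sum to 77, so (1,3) = 43.
Using row 2: 37 + 34 + ? → (2,3) = 120 − 71 = 49.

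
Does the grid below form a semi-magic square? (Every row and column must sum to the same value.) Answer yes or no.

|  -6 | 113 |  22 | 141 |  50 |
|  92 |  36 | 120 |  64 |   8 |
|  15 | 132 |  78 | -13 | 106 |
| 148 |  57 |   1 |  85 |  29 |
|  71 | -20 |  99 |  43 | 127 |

Row 1: -6 + 113 + 22 + 141 + 50 = 320.
Row 2: 92 + 36 + 120 + 64 + 8 = 320.
Row 3: 15 + 132 + 78 + (-13) + 106 = 318.
Row 4: 148 + 57 + 1 + 85 + 29 = 320.
Row 5: 71 + (-20) + 99 + 43 + 127 = 320.
Column 1: -6 + 92 + 15 + 148 + 71 = 320.
Column 2: 113 + 36 + 132 + 57 + (-20) = 318.
Column 3: 22 + 120 + 78 + 1 + 99 = 320.
Column 4: 141 + 64 + (-13) + 85 + 43 = 320.
Column 5: 50 + 8 + 106 + 29 + 127 = 320.

No — column 3 sums to 320 but row 3 sums to 318.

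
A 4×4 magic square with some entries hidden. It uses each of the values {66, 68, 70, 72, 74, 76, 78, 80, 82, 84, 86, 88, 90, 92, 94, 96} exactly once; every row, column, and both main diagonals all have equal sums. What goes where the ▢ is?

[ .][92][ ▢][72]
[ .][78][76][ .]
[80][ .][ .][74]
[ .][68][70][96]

The 16 entries sum to 1296, so each line sums to 1296/4 = 324.
Row 4: 68 + 70 + 96 + ? = 324, so (4,1) = 90.
Column 2: 92 + 78 + 68 + ? = 324, so (3,2) = 86.
The remaining cell in column 4 is (2,4) = 324 − 242 = 82.
The remaining cell in row 2 is (2,1) = 324 − 236 = 88.
Row 3 must total 324; the given cells sum to 240, so (3,3) = 84.
From column 1, 324 − (88 + 80 + 90) gives (1,1) = 66.
Using column 3: 76 + 84 + 70 + ? → (1,3) = 324 − 230 = 94.

94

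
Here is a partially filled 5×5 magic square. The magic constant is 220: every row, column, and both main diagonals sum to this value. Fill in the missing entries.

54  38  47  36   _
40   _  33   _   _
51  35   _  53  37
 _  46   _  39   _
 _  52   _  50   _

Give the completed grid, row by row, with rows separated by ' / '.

Using row 1: 54 + 38 + 47 + 36 + ? → (1,5) = 220 − 175 = 45.
Row 3 needs 220; the known cells sum to 176, so (3,3) = 44.
Using column 2: 38 + 35 + 46 + 52 + ? → (2,2) = 220 − 171 = 49.
Column 4: 36 + 53 + 39 + 50 + ? = 220, so (2,4) = 42.
Main diagonal must total 220; the given cells sum to 186, so (5,5) = 34.
From anti-diagonal, 220 − (45 + 42 + 44 + 46) gives (5,1) = 43.
Using row 2: 40 + 49 + 33 + 42 + ? → (2,5) = 220 − 164 = 56.
The remaining cell in row 5 is (5,3) = 220 − 179 = 41.
Column 1 must total 220; the given cells sum to 188, so (4,1) = 32.
Column 3 must total 220; the given cells sum to 165, so (4,3) = 55.
The remaining cell in column 5 is (4,5) = 220 − 172 = 48.

54 38 47 36 45 / 40 49 33 42 56 / 51 35 44 53 37 / 32 46 55 39 48 / 43 52 41 50 34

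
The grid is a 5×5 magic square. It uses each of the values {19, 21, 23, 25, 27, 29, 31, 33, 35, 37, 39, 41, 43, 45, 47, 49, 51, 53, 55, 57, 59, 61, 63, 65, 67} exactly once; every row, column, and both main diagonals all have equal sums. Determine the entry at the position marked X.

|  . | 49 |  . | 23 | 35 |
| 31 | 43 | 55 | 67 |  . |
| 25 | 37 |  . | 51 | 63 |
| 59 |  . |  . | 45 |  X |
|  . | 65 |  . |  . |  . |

The 25 entries sum to 1075, so each line sums to 1075/5 = 215.
Row 2 must total 215; the given cells sum to 196, so (2,5) = 19.
From row 3, 215 − (25 + 37 + 51 + 63) gives (3,3) = 39.
Using column 2: 49 + 43 + 37 + 65 + ? → (4,2) = 215 − 194 = 21.
Using column 4: 23 + 67 + 51 + 45 + ? → (5,4) = 215 − 186 = 29.
Anti-diagonal: 35 + 67 + 39 + 21 + ? = 215, so (5,1) = 53.
Using column 1: 31 + 25 + 59 + 53 + ? → (1,1) = 215 − 168 = 47.
Using main diagonal: 47 + 43 + 39 + 45 + ? → (5,5) = 215 − 174 = 41.
From row 1, 215 − (47 + 49 + 23 + 35) gives (1,3) = 61.
Using row 5: 53 + 65 + 29 + 41 + ? → (5,3) = 215 − 188 = 27.
Column 3 must total 215; the given cells sum to 182, so (4,3) = 33.
From column 5, 215 − (35 + 19 + 63 + 41) gives (4,5) = 57.

57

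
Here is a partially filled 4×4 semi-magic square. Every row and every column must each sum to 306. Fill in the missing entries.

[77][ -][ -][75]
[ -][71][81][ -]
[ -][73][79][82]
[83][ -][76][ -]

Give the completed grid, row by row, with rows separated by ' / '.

From row 3, 306 − (73 + 79 + 82) gives (3,1) = 72.
Column 1: 77 + 72 + 83 + ? = 306, so (2,1) = 74.
Using column 3: 81 + 79 + 76 + ? → (1,3) = 306 − 236 = 70.
Using row 1: 77 + 70 + 75 + ? → (1,2) = 306 − 222 = 84.
Row 2 must total 306; the given cells sum to 226, so (2,4) = 80.
Column 2: 84 + 71 + 73 + ? = 306, so (4,2) = 78.
From column 4, 306 − (75 + 80 + 82) gives (4,4) = 69.

77 84 70 75 / 74 71 81 80 / 72 73 79 82 / 83 78 76 69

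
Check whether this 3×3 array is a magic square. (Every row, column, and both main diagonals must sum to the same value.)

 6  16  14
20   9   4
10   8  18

Row 1: 6 + 16 + 14 = 36.
Row 2: 20 + 9 + 4 = 33.
Row 3: 10 + 8 + 18 = 36.
Column 1: 6 + 20 + 10 = 36.
Column 2: 16 + 9 + 8 = 33.
Column 3: 14 + 4 + 18 = 36.
Main diagonal: 6 + 9 + 18 = 33.
Anti-diagonal: 14 + 9 + 10 = 33.

No — column 1 sums to 36 but row 2 sums to 33.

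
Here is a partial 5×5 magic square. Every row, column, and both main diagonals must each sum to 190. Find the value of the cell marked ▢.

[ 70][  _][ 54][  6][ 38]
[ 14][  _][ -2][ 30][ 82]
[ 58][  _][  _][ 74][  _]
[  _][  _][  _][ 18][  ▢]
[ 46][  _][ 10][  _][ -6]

50

From row 1, 190 − (70 + 54 + 6 + 38) gives (1,2) = 22.
From row 2, 190 − (14 + (-2) + 30 + 82) gives (2,2) = 66.
Using column 1: 70 + 14 + 58 + 46 + ? → (4,1) = 190 − 188 = 2.
Using column 4: 6 + 30 + 74 + 18 + ? → (5,4) = 190 − 128 = 62.
From main diagonal, 190 − (70 + 66 + 18 + (-6)) gives (3,3) = 42.
Anti-diagonal must total 190; the given cells sum to 156, so (4,2) = 34.
Row 5 must total 190; the given cells sum to 112, so (5,2) = 78.
From column 2, 190 − (22 + 66 + 34 + 78) gives (3,2) = -10.
The remaining cell in column 3 is (4,3) = 190 − 104 = 86.
Using row 3: 58 + (-10) + 42 + 74 + ? → (3,5) = 190 − 164 = 26.
Using row 4: 2 + 34 + 86 + 18 + ? → (4,5) = 190 − 140 = 50.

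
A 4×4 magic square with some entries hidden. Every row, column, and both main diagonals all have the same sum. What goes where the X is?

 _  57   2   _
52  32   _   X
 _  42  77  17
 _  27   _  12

Column 2 is complete and sums to 158; that is the magic constant.
Using row 3: 42 + 77 + 17 + ? → (3,1) = 158 − 136 = 22.
Main diagonal: 32 + 77 + 12 + ? = 158, so (1,1) = 37.
Row 1 needs 158; the known cells sum to 96, so (1,4) = 62.
Column 1: 37 + 52 + 22 + ? = 158, so (4,1) = 47.
Column 4 needs 158; the known cells sum to 91, so (2,4) = 67.

67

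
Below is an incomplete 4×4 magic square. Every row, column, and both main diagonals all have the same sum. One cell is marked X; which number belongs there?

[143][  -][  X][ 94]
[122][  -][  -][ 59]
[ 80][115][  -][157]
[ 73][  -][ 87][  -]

Column 1 is complete and sums to 418; that is the magic constant.
Row 3 needs 418; the known cells sum to 352, so (3,3) = 66.
Column 4 needs 418; the known cells sum to 310, so (4,4) = 108.
Main diagonal: 143 + 66 + 108 + ? = 418, so (2,2) = 101.
The remaining cell in anti-diagonal is (2,3) = 418 − 282 = 136.
Using row 4: 73 + 87 + 108 + ? → (4,2) = 418 − 268 = 150.
Column 2: 101 + 115 + 150 + ? = 418, so (1,2) = 52.
From column 3, 418 − (136 + 66 + 87) gives (1,3) = 129.

129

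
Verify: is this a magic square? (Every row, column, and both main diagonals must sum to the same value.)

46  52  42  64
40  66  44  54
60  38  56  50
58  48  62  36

Yes

Row 1: 46 + 52 + 42 + 64 = 204.
Row 2: 40 + 66 + 44 + 54 = 204.
Row 3: 60 + 38 + 56 + 50 = 204.
Row 4: 58 + 48 + 62 + 36 = 204.
Column 1: 46 + 40 + 60 + 58 = 204.
Column 2: 52 + 66 + 38 + 48 = 204.
Column 3: 42 + 44 + 56 + 62 = 204.
Column 4: 64 + 54 + 50 + 36 = 204.
Main diagonal: 46 + 66 + 56 + 36 = 204.
Anti-diagonal: 64 + 44 + 38 + 58 = 204.
All lines sum to 204.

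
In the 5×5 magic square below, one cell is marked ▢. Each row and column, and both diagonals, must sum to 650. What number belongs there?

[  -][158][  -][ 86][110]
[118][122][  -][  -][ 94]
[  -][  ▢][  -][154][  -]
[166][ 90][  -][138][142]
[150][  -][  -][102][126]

106

Row 4 must total 650; the given cells sum to 536, so (4,3) = 114.
Column 4 must total 650; the given cells sum to 480, so (2,4) = 170.
Column 5 must total 650; the given cells sum to 472, so (3,5) = 178.
Using anti-diagonal: 110 + 170 + 90 + 150 + ? → (3,3) = 650 − 520 = 130.
Using row 2: 118 + 122 + 170 + 94 + ? → (2,3) = 650 − 504 = 146.
From main diagonal, 650 − (122 + 130 + 138 + 126) gives (1,1) = 134.
The remaining cell in row 1 is (1,3) = 650 − 488 = 162.
The remaining cell in column 1 is (3,1) = 650 − 568 = 82.
Column 3 needs 650; the known cells sum to 552, so (5,3) = 98.
The remaining cell in row 3 is (3,2) = 650 − 544 = 106.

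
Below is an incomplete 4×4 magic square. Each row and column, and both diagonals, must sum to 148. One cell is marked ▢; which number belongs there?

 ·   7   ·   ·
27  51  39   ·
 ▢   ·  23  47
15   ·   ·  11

43

Row 2 must total 148; the given cells sum to 117, so (2,4) = 31.
From column 4, 148 − (31 + 47 + 11) gives (1,4) = 59.
From main diagonal, 148 − (51 + 23 + 11) gives (1,1) = 63.
The remaining cell in anti-diagonal is (3,2) = 148 − 113 = 35.
From row 1, 148 − (63 + 7 + 59) gives (1,3) = 19.
Using row 3: 35 + 23 + 47 + ? → (3,1) = 148 − 105 = 43.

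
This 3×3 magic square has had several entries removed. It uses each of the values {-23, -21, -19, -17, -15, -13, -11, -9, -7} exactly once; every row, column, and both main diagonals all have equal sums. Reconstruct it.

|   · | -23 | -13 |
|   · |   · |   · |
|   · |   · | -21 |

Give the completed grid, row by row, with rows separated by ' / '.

The 9 entries sum to -135, so each line sums to -135/3 = -45.
Row 1: -23 + (-13) + ? = -45, so (1,1) = -9.
Column 3 must total -45; the given cells sum to -34, so (2,3) = -11.
From main diagonal, -45 − (-9 + (-21)) gives (2,2) = -15.
The remaining cell in anti-diagonal is (3,1) = -45 − (-28) = -17.
Row 2: -15 + (-11) + ? = -45, so (2,1) = -19.
Using row 3: -17 + (-21) + ? → (3,2) = -45 − (-38) = -7.

-9 -23 -13 / -19 -15 -11 / -17 -7 -21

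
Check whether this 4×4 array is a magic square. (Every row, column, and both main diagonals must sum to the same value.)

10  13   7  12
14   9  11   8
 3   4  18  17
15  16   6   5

Yes

Row 1: 10 + 13 + 7 + 12 = 42.
Row 2: 14 + 9 + 11 + 8 = 42.
Row 3: 3 + 4 + 18 + 17 = 42.
Row 4: 15 + 16 + 6 + 5 = 42.
Column 1: 10 + 14 + 3 + 15 = 42.
Column 2: 13 + 9 + 4 + 16 = 42.
Column 3: 7 + 11 + 18 + 6 = 42.
Column 4: 12 + 8 + 17 + 5 = 42.
Main diagonal: 10 + 9 + 18 + 5 = 42.
Anti-diagonal: 12 + 11 + 4 + 15 = 42.
All lines sum to 42.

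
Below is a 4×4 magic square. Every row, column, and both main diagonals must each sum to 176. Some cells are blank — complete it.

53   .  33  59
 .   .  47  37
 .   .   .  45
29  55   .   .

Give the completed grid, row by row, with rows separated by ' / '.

53 31 33 59 / 43 49 47 37 / 51 41 39 45 / 29 55 57 35

The remaining cell in row 1 is (1,2) = 176 − 145 = 31.
The remaining cell in column 4 is (4,4) = 176 − 141 = 35.
Anti-diagonal needs 176; the known cells sum to 135, so (3,2) = 41.
From row 4, 176 − (29 + 55 + 35) gives (4,3) = 57.
From column 2, 176 − (31 + 41 + 55) gives (2,2) = 49.
The remaining cell in column 3 is (3,3) = 176 − 137 = 39.
Row 2 must total 176; the given cells sum to 133, so (2,1) = 43.
Using row 3: 41 + 39 + 45 + ? → (3,1) = 176 − 125 = 51.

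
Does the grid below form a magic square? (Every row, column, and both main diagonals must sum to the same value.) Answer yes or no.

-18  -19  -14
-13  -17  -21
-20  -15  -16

Yes

Row 1: -18 + (-19) + (-14) = -51.
Row 2: -13 + (-17) + (-21) = -51.
Row 3: -20 + (-15) + (-16) = -51.
Column 1: -18 + (-13) + (-20) = -51.
Column 2: -19 + (-17) + (-15) = -51.
Column 3: -14 + (-21) + (-16) = -51.
Main diagonal: -18 + (-17) + (-16) = -51.
Anti-diagonal: -14 + (-17) + (-20) = -51.
All lines sum to -51.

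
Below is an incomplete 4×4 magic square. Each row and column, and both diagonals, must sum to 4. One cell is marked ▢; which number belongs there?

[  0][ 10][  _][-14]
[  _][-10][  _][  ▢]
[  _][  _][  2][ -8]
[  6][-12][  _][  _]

The remaining cell in row 1 is (1,3) = 4 − (-4) = 8.
Column 2 needs 4; the known cells sum to -12, so (3,2) = 16.
Main diagonal: 0 + (-10) + 2 + ? = 4, so (4,4) = 12.
Anti-diagonal: -14 + 16 + 6 + ? = 4, so (2,3) = -4.
The remaining cell in row 3 is (3,1) = 4 − 10 = -6.
Row 4 needs 4; the known cells sum to 6, so (4,3) = -2.
Column 1 must total 4; the given cells sum to 0, so (2,1) = 4.
Column 4: -14 + (-8) + 12 + ? = 4, so (2,4) = 14.

14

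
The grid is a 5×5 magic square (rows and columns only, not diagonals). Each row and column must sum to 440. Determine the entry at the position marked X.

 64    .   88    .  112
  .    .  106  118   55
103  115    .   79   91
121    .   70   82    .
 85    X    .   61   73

97

Row 3 needs 440; the known cells sum to 388, so (3,3) = 52.
Using column 1: 64 + 103 + 121 + 85 + ? → (2,1) = 440 − 373 = 67.
The remaining cell in column 3 is (5,3) = 440 − 316 = 124.
Column 4 must total 440; the given cells sum to 340, so (1,4) = 100.
Using column 5: 112 + 55 + 91 + 73 + ? → (4,5) = 440 − 331 = 109.
From row 1, 440 − (64 + 88 + 100 + 112) gives (1,2) = 76.
The remaining cell in row 2 is (2,2) = 440 − 346 = 94.
Row 4 must total 440; the given cells sum to 382, so (4,2) = 58.
The remaining cell in row 5 is (5,2) = 440 − 343 = 97.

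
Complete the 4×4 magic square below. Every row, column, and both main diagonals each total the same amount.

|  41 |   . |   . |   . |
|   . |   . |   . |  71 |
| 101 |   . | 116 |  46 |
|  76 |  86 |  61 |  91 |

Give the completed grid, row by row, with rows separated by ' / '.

Row 4 is already complete: 76 + 86 + 61 + 91 = 314, so that is the magic constant.
Row 3 needs 314; the known cells sum to 263, so (3,2) = 51.
From column 1, 314 − (41 + 101 + 76) gives (2,1) = 96.
The remaining cell in column 4 is (1,4) = 314 − 208 = 106.
From main diagonal, 314 − (41 + 116 + 91) gives (2,2) = 66.
Anti-diagonal needs 314; the known cells sum to 233, so (2,3) = 81.
Column 2: 66 + 51 + 86 + ? = 314, so (1,2) = 111.
Using column 3: 81 + 116 + 61 + ? → (1,3) = 314 − 258 = 56.

41 111 56 106 / 96 66 81 71 / 101 51 116 46 / 76 86 61 91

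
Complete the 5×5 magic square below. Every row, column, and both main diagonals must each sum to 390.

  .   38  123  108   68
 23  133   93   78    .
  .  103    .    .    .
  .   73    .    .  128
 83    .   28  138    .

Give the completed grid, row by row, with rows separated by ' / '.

Row 1 must total 390; the given cells sum to 337, so (1,1) = 53.
Using row 2: 23 + 133 + 93 + 78 + ? → (2,5) = 390 − 327 = 63.
From column 2, 390 − (38 + 133 + 103 + 73) gives (5,2) = 43.
Anti-diagonal: 68 + 78 + 73 + 83 + ? = 390, so (3,3) = 88.
Row 5 needs 390; the known cells sum to 292, so (5,5) = 98.
From column 3, 390 − (123 + 93 + 88 + 28) gives (4,3) = 58.
Column 5: 68 + 63 + 128 + 98 + ? = 390, so (3,5) = 33.
Main diagonal: 53 + 133 + 88 + 98 + ? = 390, so (4,4) = 18.
From row 4, 390 − (73 + 58 + 18 + 128) gives (4,1) = 113.
Column 1 must total 390; the given cells sum to 272, so (3,1) = 118.
The remaining cell in column 4 is (3,4) = 390 − 342 = 48.

53 38 123 108 68 / 23 133 93 78 63 / 118 103 88 48 33 / 113 73 58 18 128 / 83 43 28 138 98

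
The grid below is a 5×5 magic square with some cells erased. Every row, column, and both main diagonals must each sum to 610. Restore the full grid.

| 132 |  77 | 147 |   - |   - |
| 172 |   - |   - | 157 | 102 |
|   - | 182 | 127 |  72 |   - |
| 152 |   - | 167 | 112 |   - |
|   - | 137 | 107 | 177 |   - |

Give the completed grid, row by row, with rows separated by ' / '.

132 77 147 92 162 / 172 117 62 157 102 / 87 182 127 72 142 / 152 97 167 112 82 / 67 137 107 177 122

Column 3 must total 610; the given cells sum to 548, so (2,3) = 62.
The remaining cell in column 4 is (1,4) = 610 − 518 = 92.
Row 1: 132 + 77 + 147 + 92 + ? = 610, so (1,5) = 162.
The remaining cell in row 2 is (2,2) = 610 − 493 = 117.
The remaining cell in column 2 is (4,2) = 610 − 513 = 97.
Main diagonal needs 610; the known cells sum to 488, so (5,5) = 122.
Anti-diagonal needs 610; the known cells sum to 543, so (5,1) = 67.
Row 4: 152 + 97 + 167 + 112 + ? = 610, so (4,5) = 82.
The remaining cell in column 1 is (3,1) = 610 − 523 = 87.
Column 5 must total 610; the given cells sum to 468, so (3,5) = 142.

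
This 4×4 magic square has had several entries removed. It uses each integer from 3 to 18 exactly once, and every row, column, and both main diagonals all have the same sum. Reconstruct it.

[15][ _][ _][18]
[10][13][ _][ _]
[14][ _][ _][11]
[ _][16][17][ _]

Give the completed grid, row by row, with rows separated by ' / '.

15 4 5 18 / 10 13 12 7 / 14 9 8 11 / 3 16 17 6

The entries are 3 through 18, which sum to 168, so each line sums to 168/4 = 42.
Using column 1: 15 + 10 + 14 + ? → (4,1) = 42 − 39 = 3.
The remaining cell in row 4 is (4,4) = 42 − 36 = 6.
Column 4 needs 42; the known cells sum to 35, so (2,4) = 7.
Using main diagonal: 15 + 13 + 6 + ? → (3,3) = 42 − 34 = 8.
Row 2 needs 42; the known cells sum to 30, so (2,3) = 12.
Using row 3: 14 + 8 + 11 + ? → (3,2) = 42 − 33 = 9.
From column 2, 42 − (13 + 9 + 16) gives (1,2) = 4.
Column 3: 12 + 8 + 17 + ? = 42, so (1,3) = 5.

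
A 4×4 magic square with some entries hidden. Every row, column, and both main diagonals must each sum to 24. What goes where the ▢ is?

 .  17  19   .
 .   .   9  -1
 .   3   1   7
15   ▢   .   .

-7

Row 3: 3 + 1 + 7 + ? = 24, so (3,1) = 13.
Using column 3: 19 + 9 + 1 + ? → (4,3) = 24 − 29 = -5.
From anti-diagonal, 24 − (9 + 3 + 15) gives (1,4) = -3.
From row 1, 24 − (17 + 19 + (-3)) gives (1,1) = -9.
Column 1 must total 24; the given cells sum to 19, so (2,1) = 5.
The remaining cell in column 4 is (4,4) = 24 − 3 = 21.
Main diagonal must total 24; the given cells sum to 13, so (2,2) = 11.
Row 4 needs 24; the known cells sum to 31, so (4,2) = -7.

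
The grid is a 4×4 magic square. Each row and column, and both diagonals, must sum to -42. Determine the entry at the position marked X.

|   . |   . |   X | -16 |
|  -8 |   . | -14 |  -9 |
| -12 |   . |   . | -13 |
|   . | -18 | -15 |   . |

The remaining cell in row 2 is (2,2) = -42 − (-31) = -11.
Column 4 must total -42; the given cells sum to -38, so (4,4) = -4.
Row 4 needs -42; the known cells sum to -37, so (4,1) = -5.
From column 1, -42 − (-8 + (-12) + (-5)) gives (1,1) = -17.
From main diagonal, -42 − (-17 + (-11) + (-4)) gives (3,3) = -10.
Anti-diagonal must total -42; the given cells sum to -35, so (3,2) = -7.
From column 2, -42 − (-11 + (-7) + (-18)) gives (1,2) = -6.
The remaining cell in column 3 is (1,3) = -42 − (-39) = -3.

-3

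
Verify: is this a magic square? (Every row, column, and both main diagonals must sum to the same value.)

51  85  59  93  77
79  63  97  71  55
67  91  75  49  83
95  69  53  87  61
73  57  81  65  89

Row 1: 51 + 85 + 59 + 93 + 77 = 365.
Row 2: 79 + 63 + 97 + 71 + 55 = 365.
Row 3: 67 + 91 + 75 + 49 + 83 = 365.
Row 4: 95 + 69 + 53 + 87 + 61 = 365.
Row 5: 73 + 57 + 81 + 65 + 89 = 365.
Column 1: 51 + 79 + 67 + 95 + 73 = 365.
Column 2: 85 + 63 + 91 + 69 + 57 = 365.
Column 3: 59 + 97 + 75 + 53 + 81 = 365.
Column 4: 93 + 71 + 49 + 87 + 65 = 365.
Column 5: 77 + 55 + 83 + 61 + 89 = 365.
Main diagonal: 51 + 63 + 75 + 87 + 89 = 365.
Anti-diagonal: 77 + 71 + 75 + 69 + 73 = 365.
All lines sum to 365.

Yes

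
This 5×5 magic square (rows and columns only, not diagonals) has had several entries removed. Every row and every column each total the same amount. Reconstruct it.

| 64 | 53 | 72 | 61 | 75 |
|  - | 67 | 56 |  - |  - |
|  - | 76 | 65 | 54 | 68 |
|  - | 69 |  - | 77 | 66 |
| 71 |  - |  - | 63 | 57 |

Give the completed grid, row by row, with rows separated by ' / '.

Row 1 is already complete: 64 + 53 + 72 + 61 + 75 = 325, so that is the magic constant.
Row 3 needs 325; the known cells sum to 263, so (3,1) = 62.
Using column 2: 53 + 67 + 76 + 69 + ? → (5,2) = 325 − 265 = 60.
Using column 4: 61 + 54 + 77 + 63 + ? → (2,4) = 325 − 255 = 70.
Using column 5: 75 + 68 + 66 + 57 + ? → (2,5) = 325 − 266 = 59.
Using row 2: 67 + 56 + 70 + 59 + ? → (2,1) = 325 − 252 = 73.
Row 5 must total 325; the given cells sum to 251, so (5,3) = 74.
Column 1 needs 325; the known cells sum to 270, so (4,1) = 55.
From column 3, 325 − (72 + 56 + 65 + 74) gives (4,3) = 58.

64 53 72 61 75 / 73 67 56 70 59 / 62 76 65 54 68 / 55 69 58 77 66 / 71 60 74 63 57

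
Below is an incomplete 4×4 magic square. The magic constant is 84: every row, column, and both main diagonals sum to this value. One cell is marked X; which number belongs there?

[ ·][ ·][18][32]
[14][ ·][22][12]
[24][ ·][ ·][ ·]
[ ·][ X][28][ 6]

Row 2 must total 84; the given cells sum to 48, so (2,2) = 36.
From column 3, 84 − (18 + 22 + 28) gives (3,3) = 16.
From column 4, 84 − (32 + 12 + 6) gives (3,4) = 34.
Main diagonal: 36 + 16 + 6 + ? = 84, so (1,1) = 26.
The remaining cell in row 1 is (1,2) = 84 − 76 = 8.
From row 3, 84 − (24 + 16 + 34) gives (3,2) = 10.
From column 1, 84 − (26 + 14 + 24) gives (4,1) = 20.
Column 2 must total 84; the given cells sum to 54, so (4,2) = 30.

30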